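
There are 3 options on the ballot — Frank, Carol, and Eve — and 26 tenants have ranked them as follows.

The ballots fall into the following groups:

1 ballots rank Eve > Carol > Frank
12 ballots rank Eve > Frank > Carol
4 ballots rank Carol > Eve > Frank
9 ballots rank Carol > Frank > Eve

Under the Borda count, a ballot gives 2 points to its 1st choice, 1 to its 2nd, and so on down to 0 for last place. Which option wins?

Borda scores:
  Frank: 0 + 12·1 + 4·0 + 9·1 = 21
  Carol: 1 + 12·0 + 4·2 + 9·2 = 27
  Eve: 2 + 12·2 + 4·1 + 9·0 = 30
Eve has the highest total.

Eve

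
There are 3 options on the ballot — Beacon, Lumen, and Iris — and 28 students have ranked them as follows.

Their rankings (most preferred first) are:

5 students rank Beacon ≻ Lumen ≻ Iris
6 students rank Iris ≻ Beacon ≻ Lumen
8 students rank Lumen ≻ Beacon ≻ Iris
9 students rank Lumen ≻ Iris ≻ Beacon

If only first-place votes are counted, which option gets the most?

First-place vote totals:
  Beacon: 5
  Lumen: 17
  Iris: 6
Lumen has the most first-place votes.

Lumen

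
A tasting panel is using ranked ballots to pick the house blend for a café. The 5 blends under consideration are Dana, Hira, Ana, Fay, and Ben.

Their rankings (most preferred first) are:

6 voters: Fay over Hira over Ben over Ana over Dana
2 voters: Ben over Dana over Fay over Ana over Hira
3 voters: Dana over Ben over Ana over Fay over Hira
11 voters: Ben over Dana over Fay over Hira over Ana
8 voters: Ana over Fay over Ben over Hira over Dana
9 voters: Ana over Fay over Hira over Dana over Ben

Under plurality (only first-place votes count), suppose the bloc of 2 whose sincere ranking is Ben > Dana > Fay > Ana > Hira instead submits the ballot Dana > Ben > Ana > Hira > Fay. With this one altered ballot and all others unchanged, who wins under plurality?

Ana

First-place totals with the altered ballot: Dana 5, Hira 0, Ana 17, Fay 6, Ben 11.
The winner is unchanged: still Ana.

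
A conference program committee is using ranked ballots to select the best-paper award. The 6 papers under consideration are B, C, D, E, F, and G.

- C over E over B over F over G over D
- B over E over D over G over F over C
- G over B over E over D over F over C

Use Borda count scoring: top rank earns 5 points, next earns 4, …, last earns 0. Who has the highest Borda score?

B

Borda scores:
  B: 3 + 5 + 4 = 12
  C: 5 + 0 + 0 = 5
  D: 0 + 3 + 2 = 5
  E: 4 + 4 + 3 = 11
  F: 2 + 1 + 1 = 4
  G: 1 + 2 + 5 = 8
B has the highest total.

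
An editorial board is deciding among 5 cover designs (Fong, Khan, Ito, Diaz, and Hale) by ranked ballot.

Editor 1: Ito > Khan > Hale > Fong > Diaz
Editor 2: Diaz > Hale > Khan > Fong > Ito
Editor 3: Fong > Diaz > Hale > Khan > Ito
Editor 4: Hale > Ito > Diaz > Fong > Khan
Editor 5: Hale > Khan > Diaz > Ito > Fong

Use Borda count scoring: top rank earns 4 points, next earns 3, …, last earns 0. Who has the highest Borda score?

Hale

Borda scores:
  Fong: 1 + 1 + 4 + 1 + 0 = 7
  Khan: 3 + 2 + 1 + 0 + 3 = 9
  Ito: 4 + 0 + 0 + 3 + 1 = 8
  Diaz: 0 + 4 + 3 + 2 + 2 = 11
  Hale: 2 + 3 + 2 + 4 + 4 = 15
Hale has the highest total.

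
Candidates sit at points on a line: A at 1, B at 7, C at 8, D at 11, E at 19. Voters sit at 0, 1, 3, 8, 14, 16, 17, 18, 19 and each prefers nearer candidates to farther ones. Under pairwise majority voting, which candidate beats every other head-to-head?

With single-peaked preferences on a line, the Condorcet winner is the candidate closest to the median voter.
The median voter (position 14) is closest to D at 11.
Check: D vs B — voters closer to D: 5 of 9.

D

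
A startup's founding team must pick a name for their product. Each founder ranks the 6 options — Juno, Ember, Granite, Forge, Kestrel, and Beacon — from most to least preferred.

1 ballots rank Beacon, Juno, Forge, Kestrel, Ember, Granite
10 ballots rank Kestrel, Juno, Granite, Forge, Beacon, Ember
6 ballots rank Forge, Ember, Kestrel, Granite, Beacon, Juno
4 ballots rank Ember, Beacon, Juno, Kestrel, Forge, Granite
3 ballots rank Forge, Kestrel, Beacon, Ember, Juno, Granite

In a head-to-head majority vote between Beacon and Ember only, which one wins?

Ballots ranking Beacon above Ember: 1+10+3 = 14.
Ballots ranking Ember above Beacon: 6+4 = 10.
Beacon wins the head-to-head, 14–10.

Beacon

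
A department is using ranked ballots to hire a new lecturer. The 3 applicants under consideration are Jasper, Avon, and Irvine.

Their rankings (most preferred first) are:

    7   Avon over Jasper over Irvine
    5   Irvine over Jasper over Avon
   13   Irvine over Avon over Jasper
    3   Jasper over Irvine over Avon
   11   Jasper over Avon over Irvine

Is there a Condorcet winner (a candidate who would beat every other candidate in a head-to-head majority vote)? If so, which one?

No Condorcet winner

Head-to-head results (39 voters total):
Jasper vs Avon: Avon wins 20–19.
Jasper vs Irvine: Jasper wins 21–18.
Avon vs Irvine: Irvine wins 21–18.
No candidate beats all others: Jasper beats Irvine beats Avon beats Jasper, a majority cycle.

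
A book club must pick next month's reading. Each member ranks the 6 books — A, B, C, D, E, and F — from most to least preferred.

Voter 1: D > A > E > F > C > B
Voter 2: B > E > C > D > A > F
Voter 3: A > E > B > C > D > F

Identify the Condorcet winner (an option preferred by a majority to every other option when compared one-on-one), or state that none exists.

No Condorcet winner

Head-to-head results (3 voters total):
A vs B: A wins 2–1.
A vs C: A wins 2–1.
A vs D: D wins 2–1.
A vs E: A wins 2–1.
A vs F: A wins 3–0.
B vs C: B wins 2–1.
B vs D: B wins 2–1.
B vs E: E wins 2–1.
B vs F: B wins 2–1.
C vs D: C wins 2–1.
C vs E: E wins 3–0.
C vs F: C wins 2–1.
D vs E: E wins 2–1.
D vs F: D wins 3–0.
E vs F: E wins 3–0.
No candidate beats all others: A beats B beats D beats A, a majority cycle.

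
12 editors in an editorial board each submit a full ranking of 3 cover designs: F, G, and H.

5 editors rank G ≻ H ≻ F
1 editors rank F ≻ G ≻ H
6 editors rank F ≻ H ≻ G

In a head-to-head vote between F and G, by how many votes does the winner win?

Ballots ranking F above G: 1+6 = 7.
Ballots ranking G above F: 5.
F wins 7–5, a margin of 2.

2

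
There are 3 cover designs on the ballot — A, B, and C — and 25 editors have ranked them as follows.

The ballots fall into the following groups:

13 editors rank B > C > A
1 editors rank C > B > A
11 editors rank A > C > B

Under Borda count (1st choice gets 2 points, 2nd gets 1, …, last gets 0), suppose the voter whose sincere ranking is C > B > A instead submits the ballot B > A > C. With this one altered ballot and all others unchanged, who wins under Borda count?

B

Borda totals with the altered ballot: A 23, B 28, C 24.
The winner is unchanged: still B.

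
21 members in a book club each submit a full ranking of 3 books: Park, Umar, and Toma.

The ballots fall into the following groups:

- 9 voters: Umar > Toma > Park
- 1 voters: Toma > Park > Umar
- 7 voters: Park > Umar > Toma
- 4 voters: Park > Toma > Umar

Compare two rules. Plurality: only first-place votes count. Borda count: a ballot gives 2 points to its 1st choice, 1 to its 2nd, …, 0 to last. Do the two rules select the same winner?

No

Plurality first-place counts: Park 11, Umar 9, Toma 1 → Park.
Borda totals: Park 23, Umar 25, Toma 15 → Umar.
The two rules disagree: plurality picks Park, Borda picks Umar.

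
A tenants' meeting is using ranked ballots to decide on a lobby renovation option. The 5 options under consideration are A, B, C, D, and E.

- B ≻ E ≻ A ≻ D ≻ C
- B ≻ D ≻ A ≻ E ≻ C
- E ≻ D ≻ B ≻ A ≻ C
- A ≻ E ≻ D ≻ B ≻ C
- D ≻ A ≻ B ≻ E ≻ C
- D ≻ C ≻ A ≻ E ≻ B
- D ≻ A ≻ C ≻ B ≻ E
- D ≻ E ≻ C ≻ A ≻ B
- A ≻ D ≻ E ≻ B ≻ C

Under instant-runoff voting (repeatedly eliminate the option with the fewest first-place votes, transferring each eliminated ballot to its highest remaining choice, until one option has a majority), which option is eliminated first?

C

Round 1: D 4, A 2, B 2, E 1, C 0. C has the fewest and is eliminated.
Round 2: D 4, A 2, B 2, E 1. E has the fewest and is eliminated.
Round 3: D 5, A 2, B 2. D has a majority.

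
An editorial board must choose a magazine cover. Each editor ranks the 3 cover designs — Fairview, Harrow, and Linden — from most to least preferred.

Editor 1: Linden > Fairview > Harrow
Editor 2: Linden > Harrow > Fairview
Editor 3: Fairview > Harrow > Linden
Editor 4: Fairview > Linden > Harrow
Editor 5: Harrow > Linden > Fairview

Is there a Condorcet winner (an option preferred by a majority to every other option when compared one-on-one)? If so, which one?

Linden

Head-to-head results (5 voters total):
Fairview vs Harrow: Fairview wins 3–2.
Fairview vs Linden: Linden wins 3–2.
Harrow vs Linden: Linden wins 3–2.
Linden beats each rival — Fairview (3–2), Harrow (3–2) — so Linden is the Condorcet winner.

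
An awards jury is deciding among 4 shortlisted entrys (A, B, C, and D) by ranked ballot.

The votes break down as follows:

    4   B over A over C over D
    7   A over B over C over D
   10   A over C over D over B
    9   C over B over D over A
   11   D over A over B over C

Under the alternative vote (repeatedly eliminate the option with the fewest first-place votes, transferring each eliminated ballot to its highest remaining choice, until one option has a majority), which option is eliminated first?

B

Round 1: A 17, D 11, C 9, B 4. B has the fewest and is eliminated.
Round 2: A 21, D 11, C 9. A has a majority.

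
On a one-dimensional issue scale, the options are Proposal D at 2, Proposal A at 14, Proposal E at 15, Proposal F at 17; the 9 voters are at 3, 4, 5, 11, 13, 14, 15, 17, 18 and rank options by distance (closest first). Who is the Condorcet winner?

With single-peaked preferences on a line, the Condorcet winner is the candidate closest to the median voter.
The median voter (position 13) is closest to Proposal A at 14.
Check: Proposal A vs Proposal D — voters closer to Proposal A: 6 of 9.

Proposal A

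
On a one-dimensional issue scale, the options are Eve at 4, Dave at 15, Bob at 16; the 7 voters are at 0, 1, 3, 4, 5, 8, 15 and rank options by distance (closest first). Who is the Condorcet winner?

Eve

With single-peaked preferences on a line, the Condorcet winner is the candidate closest to the median voter.
The median voter (position 4) is closest to Eve at 4.
Check: Eve vs Dave — voters closer to Eve: 6 of 7.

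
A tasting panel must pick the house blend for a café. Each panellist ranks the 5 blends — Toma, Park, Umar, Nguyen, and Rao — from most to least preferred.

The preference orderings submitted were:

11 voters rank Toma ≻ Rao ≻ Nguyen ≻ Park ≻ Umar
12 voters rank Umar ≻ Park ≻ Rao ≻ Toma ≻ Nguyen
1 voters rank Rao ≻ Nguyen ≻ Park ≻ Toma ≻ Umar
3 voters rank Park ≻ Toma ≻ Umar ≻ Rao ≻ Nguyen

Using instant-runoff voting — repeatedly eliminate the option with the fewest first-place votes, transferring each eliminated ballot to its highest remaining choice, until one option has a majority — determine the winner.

Toma

Round 1: Umar 12, Toma 11, Park 3, Rao 1, Nguyen 0. Nguyen has the fewest and is eliminated.
Round 2: Umar 12, Toma 11, Park 3, Rao 1. Rao has the fewest and is eliminated.
Round 3: Umar 12, Toma 11, Park 4. Park has the fewest and is eliminated.
Round 4: Toma 15, Umar 12. Toma has a majority.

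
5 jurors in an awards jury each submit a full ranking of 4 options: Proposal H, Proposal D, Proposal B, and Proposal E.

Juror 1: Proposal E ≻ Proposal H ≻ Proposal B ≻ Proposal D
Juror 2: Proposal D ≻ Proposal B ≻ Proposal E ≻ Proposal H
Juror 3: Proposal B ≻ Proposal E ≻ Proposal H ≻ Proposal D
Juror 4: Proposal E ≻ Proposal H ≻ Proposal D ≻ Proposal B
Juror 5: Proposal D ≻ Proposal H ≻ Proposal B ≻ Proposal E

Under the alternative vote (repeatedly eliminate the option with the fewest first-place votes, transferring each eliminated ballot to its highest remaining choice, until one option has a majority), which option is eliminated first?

Round 1: Proposal D 2, Proposal E 2, Proposal B 1, Proposal H 0. Proposal H has the fewest and is eliminated.
Round 2: Proposal D 2, Proposal E 2, Proposal B 1. Proposal B has the fewest and is eliminated.
Round 3: Proposal E 3, Proposal D 2. Proposal E has a majority.

Proposal H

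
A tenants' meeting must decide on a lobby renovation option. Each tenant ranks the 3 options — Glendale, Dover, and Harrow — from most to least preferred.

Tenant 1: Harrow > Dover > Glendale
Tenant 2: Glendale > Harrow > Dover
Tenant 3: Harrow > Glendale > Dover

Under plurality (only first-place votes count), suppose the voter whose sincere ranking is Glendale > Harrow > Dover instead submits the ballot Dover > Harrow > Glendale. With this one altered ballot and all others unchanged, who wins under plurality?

Harrow

First-place totals with the altered ballot: Glendale 0, Dover 1, Harrow 2.
The winner is unchanged: still Harrow.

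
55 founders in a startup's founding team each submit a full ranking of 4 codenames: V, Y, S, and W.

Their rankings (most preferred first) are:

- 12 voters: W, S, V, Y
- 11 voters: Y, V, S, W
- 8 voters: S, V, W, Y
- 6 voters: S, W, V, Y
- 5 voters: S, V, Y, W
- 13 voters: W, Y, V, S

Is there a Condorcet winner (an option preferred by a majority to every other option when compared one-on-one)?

Head-to-head results (55 voters total):
V vs Y: V wins 31–24.
V vs S: S wins 31–24.
V vs W: W wins 31–24.
Y vs S: S wins 31–24.
Y vs W: W wins 39–16.
S vs W: S wins 30–25.
S beats each rival — V (31–24), Y (31–24), W (30–25) — so S is the Condorcet winner.

Yes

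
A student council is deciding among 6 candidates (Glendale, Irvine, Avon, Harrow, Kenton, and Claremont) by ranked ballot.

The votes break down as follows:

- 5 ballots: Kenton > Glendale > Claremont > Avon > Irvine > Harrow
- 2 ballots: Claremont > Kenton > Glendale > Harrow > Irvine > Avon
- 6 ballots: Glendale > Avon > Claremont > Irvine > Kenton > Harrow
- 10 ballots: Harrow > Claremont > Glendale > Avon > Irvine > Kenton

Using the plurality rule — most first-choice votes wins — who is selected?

First-place vote totals:
  Glendale: 6
  Irvine: 0
  Avon: 0
  Harrow: 10
  Kenton: 5
  Claremont: 2
Harrow has the most first-place votes.

Harrow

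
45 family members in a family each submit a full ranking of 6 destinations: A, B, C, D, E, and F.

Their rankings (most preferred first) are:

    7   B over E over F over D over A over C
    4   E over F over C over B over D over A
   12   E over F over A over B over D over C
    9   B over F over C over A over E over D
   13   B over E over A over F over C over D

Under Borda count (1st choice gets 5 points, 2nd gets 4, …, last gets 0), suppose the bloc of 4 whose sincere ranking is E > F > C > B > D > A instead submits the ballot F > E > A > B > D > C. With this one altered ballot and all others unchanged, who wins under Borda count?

Borda totals with the altered ballot: A 112, B 177, C 40, D 30, E 165, F 151.
The winner is unchanged: still B.

B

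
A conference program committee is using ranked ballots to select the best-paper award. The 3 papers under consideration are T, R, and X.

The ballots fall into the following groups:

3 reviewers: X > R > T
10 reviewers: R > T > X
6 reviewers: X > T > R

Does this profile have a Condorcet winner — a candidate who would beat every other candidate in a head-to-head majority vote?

Yes

Head-to-head results (19 voters total):
T vs R: R wins 13–6.
T vs X: T wins 10–9.
R vs X: R wins 10–9.
R beats each rival — T (13–6), X (10–9) — so R is the Condorcet winner.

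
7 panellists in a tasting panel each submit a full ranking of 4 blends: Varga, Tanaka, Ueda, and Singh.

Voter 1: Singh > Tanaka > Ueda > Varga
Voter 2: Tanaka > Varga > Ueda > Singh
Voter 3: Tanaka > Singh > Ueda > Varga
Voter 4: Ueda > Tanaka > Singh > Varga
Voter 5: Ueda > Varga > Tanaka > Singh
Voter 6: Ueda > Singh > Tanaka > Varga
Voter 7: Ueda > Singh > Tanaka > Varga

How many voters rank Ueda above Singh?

5

Ballots ranking Ueda above Singh: 5.
Ballots ranking Singh above Ueda: 2.
So 5 of 7 voters prefer Ueda to Singh.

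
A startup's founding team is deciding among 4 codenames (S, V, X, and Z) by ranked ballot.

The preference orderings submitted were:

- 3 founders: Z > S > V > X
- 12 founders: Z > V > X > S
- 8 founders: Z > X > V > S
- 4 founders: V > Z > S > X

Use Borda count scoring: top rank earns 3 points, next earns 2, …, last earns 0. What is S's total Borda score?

10

Borda scores:
  S: 3·2 + 12·0 + 8·0 + 4·1 = 10
  V: 3·1 + 12·2 + 8·1 + 4·3 = 47
  X: 3·0 + 12·1 + 8·2 + 4·0 = 28
  Z: 3·3 + 12·3 + 8·3 + 4·2 = 77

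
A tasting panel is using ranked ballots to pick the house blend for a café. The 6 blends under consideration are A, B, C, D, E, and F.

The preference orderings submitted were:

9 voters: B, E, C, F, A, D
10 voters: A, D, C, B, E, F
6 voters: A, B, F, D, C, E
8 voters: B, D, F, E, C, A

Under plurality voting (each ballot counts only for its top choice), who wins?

B

First-place vote totals:
  A: 16
  B: 17
  C: 0
  D: 0
  E: 0
  F: 0
B has the most first-place votes.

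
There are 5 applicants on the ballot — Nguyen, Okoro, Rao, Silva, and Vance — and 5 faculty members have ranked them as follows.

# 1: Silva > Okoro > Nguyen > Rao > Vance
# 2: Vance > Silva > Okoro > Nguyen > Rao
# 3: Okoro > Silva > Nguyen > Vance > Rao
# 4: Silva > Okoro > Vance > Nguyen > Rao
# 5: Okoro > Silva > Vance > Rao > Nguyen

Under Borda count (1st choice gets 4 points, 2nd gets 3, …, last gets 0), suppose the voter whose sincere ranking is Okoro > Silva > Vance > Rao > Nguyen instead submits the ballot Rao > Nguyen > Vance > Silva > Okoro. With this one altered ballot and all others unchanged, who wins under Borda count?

Silva

Borda totals with the altered ballot: Nguyen 9, Okoro 12, Rao 5, Silva 15, Vance 9.
The winner is unchanged: still Silva.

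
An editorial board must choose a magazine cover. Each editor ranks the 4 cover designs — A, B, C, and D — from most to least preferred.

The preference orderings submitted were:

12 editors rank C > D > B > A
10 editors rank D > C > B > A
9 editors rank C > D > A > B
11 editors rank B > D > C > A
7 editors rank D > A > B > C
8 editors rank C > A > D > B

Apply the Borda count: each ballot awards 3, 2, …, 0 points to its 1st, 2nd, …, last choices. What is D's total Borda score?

123

Borda scores:
  A: 12·0 + 10·0 + 9·1 + 11·0 + 7·2 + 8·2 = 39
  B: 12·1 + 10·1 + 9·0 + 11·3 + 7·1 + 8·0 = 62
  C: 12·3 + 10·2 + 9·3 + 11·1 + 7·0 + 8·3 = 118
  D: 12·2 + 10·3 + 9·2 + 11·2 + 7·3 + 8·1 = 123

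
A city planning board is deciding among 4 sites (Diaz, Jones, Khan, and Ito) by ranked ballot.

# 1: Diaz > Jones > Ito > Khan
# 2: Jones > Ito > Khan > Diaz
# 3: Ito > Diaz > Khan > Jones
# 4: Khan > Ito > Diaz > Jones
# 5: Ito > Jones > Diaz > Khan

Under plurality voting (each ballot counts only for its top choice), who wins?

Ito

First-place vote totals:
  Diaz: 1
  Jones: 1
  Khan: 1
  Ito: 2
Ito has the most first-place votes.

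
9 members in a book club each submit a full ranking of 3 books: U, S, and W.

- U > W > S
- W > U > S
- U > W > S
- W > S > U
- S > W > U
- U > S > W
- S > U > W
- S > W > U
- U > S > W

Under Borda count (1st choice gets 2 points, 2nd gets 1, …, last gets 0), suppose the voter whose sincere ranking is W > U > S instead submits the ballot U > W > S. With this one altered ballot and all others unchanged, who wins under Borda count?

U

Borda totals with the altered ballot: U 11, S 9, W 7.
The winner is unchanged: still U.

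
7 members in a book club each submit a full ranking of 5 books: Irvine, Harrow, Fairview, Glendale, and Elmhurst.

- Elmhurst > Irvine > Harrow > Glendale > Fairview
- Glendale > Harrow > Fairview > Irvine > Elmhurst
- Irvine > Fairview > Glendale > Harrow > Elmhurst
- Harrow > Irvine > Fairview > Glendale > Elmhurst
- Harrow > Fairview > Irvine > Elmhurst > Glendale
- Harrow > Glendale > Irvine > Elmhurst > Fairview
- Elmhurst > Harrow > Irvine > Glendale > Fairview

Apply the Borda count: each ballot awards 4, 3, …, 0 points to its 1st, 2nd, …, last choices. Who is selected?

Harrow

Borda scores:
  Irvine: 3 + 1 + 4 + 3 + 2 + 2 + 2 = 17
  Harrow: 2 + 3 + 1 + 4 + 4 + 4 + 3 = 21
  Fairview: 0 + 2 + 3 + 2 + 3 + 0 + 0 = 10
  Glendale: 1 + 4 + 2 + 1 + 0 + 3 + 1 = 12
  Elmhurst: 4 + 0 + 0 + 0 + 1 + 1 + 4 = 10
Harrow has the highest total.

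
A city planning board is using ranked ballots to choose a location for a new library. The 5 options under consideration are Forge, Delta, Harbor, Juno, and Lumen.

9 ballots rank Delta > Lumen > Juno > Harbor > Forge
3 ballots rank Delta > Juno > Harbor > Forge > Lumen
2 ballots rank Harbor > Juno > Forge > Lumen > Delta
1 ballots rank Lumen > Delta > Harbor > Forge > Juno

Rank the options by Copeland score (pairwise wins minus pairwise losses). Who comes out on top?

Pairwise results:
  Forge vs Delta: Delta wins 13–2.
  Forge vs Harbor: Harbor wins 15–0.
  Forge vs Juno: Juno wins 14–1.
  Forge vs Lumen: Lumen wins 10–5.
  Delta vs Harbor: Delta wins 13–2.
  Delta vs Juno: Delta wins 13–2.
  Delta vs Lumen: Delta wins 12–3.
  Harbor vs Juno: Juno wins 12–3.
  Harbor vs Lumen: Lumen wins 10–5.
  Juno vs Lumen: Lumen wins 10–5.
Copeland scores (wins − losses):
  Forge: 0 − 4 = -4
  Delta: 4 − 0 = 4
  Harbor: 1 − 3 = -2
  Juno: 2 − 2 = 0
  Lumen: 3 − 1 = 2
Delta has the best Copeland score.

Delta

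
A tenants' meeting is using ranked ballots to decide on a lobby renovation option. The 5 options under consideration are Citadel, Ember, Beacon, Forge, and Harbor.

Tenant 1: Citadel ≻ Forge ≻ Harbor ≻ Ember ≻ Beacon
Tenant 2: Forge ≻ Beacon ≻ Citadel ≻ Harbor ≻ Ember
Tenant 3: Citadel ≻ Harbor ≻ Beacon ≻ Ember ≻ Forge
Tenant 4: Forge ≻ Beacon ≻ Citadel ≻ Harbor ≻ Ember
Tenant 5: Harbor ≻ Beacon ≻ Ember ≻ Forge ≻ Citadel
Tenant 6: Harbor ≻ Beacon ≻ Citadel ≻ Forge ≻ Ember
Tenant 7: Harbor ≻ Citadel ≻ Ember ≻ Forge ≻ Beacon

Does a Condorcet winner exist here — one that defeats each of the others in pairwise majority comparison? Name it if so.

Head-to-head results (7 voters total):
Citadel vs Ember: Citadel wins 6–1.
Citadel vs Beacon: Beacon wins 4–3.
Citadel vs Forge: Citadel wins 4–3.
Citadel vs Harbor: Citadel wins 4–3.
Ember vs Beacon: Beacon wins 5–2.
Ember vs Forge: Forge wins 4–3.
Ember vs Harbor: Harbor wins 7–0.
Beacon vs Forge: Forge wins 4–3.
Beacon vs Harbor: Harbor wins 5–2.
Forge vs Harbor: Harbor wins 4–3.
No candidate beats all others: Citadel beats Forge beats Beacon beats Citadel, a majority cycle.

No Condorcet winner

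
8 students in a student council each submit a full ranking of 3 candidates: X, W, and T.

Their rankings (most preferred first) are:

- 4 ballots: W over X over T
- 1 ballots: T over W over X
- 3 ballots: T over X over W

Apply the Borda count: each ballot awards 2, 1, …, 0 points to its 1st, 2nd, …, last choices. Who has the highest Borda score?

Borda scores:
  X: 4·1 + 0 + 3·1 = 7
  W: 4·2 + 1 + 3·0 = 9
  T: 4·0 + 2 + 3·2 = 8
W has the highest total.

W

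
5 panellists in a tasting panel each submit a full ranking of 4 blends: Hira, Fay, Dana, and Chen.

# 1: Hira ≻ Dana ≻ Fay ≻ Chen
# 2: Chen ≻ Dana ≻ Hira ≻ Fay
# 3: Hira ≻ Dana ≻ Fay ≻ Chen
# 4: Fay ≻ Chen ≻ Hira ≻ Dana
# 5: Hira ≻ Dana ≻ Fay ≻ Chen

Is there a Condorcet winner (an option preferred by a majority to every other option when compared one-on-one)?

Yes

Head-to-head results (5 voters total):
Hira vs Fay: Hira wins 4–1.
Hira vs Dana: Hira wins 4–1.
Hira vs Chen: Hira wins 3–2.
Fay vs Dana: Dana wins 4–1.
Fay vs Chen: Fay wins 4–1.
Dana vs Chen: Dana wins 3–2.
Hira beats each rival — Fay (4–1), Dana (4–1), Chen (3–2) — so Hira is the Condorcet winner.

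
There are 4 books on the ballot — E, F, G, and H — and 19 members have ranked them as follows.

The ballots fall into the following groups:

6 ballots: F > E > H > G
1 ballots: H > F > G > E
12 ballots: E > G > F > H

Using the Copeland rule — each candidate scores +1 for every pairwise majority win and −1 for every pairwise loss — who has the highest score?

Pairwise results:
  E vs F: E wins 12–7.
  E vs G: E wins 18–1.
  E vs H: E wins 18–1.
  F vs G: G wins 12–7.
  F vs H: F wins 18–1.
  G vs H: G wins 12–7.
Copeland scores (wins − losses):
  E: 3 − 0 = 3
  F: 1 − 2 = -1
  G: 2 − 1 = 1
  H: 0 − 3 = -3
E has the best Copeland score.

E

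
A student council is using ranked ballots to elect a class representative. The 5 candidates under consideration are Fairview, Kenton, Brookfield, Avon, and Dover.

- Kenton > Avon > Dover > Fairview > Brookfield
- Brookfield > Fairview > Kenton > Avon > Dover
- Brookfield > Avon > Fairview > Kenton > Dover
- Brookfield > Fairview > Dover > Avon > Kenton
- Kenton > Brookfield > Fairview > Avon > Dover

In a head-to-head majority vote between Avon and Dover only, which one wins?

Ballots ranking Avon above Dover: 4.
Ballots ranking Dover above Avon: 1.
Avon wins the head-to-head, 4–1.

Avon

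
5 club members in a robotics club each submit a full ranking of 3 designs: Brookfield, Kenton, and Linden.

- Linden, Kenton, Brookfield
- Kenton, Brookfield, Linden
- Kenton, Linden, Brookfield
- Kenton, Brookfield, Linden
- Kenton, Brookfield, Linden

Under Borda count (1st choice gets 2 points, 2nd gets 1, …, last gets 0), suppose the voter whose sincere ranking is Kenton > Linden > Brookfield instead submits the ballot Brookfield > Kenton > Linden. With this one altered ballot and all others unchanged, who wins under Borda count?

Borda totals with the altered ballot: Brookfield 5, Kenton 8, Linden 2.
The winner is unchanged: still Kenton.

Kenton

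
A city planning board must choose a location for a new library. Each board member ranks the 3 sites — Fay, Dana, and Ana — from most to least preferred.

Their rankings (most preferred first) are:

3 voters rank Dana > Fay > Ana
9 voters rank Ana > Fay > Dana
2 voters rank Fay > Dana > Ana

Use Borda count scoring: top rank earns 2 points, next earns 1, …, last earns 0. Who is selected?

Borda scores:
  Fay: 3·1 + 9·1 + 2·2 = 16
  Dana: 3·2 + 9·0 + 2·1 = 8
  Ana: 3·0 + 9·2 + 2·0 = 18
Ana has the highest total.

Ana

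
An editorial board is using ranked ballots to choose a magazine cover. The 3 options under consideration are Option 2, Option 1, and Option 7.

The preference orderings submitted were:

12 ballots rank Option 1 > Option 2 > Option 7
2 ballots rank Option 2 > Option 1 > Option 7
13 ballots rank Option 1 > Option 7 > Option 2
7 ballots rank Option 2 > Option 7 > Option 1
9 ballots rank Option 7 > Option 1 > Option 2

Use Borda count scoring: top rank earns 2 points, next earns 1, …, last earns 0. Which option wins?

Borda scores:
  Option 2: 12·1 + 2·2 + 13·0 + 7·2 + 9·0 = 30
  Option 1: 12·2 + 2·1 + 13·2 + 7·0 + 9·1 = 61
  Option 7: 12·0 + 2·0 + 13·1 + 7·1 + 9·2 = 38
Option 1 has the highest total.

Option 1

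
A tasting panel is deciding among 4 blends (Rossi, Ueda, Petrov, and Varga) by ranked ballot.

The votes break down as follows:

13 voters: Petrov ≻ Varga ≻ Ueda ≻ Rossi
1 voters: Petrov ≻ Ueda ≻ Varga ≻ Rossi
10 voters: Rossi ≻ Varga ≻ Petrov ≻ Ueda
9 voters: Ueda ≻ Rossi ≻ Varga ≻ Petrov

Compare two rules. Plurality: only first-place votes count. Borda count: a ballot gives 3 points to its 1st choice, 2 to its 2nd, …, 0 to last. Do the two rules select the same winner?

Plurality first-place counts: Rossi 10, Ueda 9, Petrov 14, Varga 0 → Petrov.
Borda totals: Rossi 48, Ueda 42, Petrov 52, Varga 56 → Varga.
The two rules disagree: plurality picks Petrov, Borda picks Varga.

No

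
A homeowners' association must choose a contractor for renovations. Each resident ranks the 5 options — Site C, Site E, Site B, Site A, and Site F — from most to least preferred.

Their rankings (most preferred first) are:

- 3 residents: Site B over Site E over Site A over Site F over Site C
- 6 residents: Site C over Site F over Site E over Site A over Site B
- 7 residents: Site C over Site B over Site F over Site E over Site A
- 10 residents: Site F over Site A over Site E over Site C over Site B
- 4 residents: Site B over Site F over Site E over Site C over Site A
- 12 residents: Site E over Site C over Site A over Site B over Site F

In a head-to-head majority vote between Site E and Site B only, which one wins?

Ballots ranking Site E above Site B: 6+10+12 = 28.
Ballots ranking Site B above Site E: 3+7+4 = 14.
Site E wins the head-to-head, 28–14.

Site E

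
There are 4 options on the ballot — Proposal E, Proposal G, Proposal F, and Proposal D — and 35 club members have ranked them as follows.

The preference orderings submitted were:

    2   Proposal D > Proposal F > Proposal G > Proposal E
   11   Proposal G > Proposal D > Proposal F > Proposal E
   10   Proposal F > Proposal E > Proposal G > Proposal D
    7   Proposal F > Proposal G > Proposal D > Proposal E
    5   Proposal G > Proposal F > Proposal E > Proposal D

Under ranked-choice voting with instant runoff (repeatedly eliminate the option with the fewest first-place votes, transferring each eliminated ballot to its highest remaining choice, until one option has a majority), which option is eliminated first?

Round 1: Proposal F 17, Proposal G 16, Proposal D 2, Proposal E 0. Proposal E has the fewest and is eliminated.
Round 2: Proposal F 17, Proposal G 16, Proposal D 2. Proposal D has the fewest and is eliminated.
Round 3: Proposal F 19, Proposal G 16. Proposal F has a majority.

Proposal E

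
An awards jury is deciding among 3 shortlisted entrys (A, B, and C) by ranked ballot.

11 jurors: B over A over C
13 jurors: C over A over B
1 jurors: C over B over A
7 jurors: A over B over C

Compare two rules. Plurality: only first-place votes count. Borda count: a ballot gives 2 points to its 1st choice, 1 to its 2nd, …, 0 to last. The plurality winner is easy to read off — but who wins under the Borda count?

A

Plurality first-place counts: A 7, B 11, C 14 → C.
Borda totals: A 38, B 30, C 28 → A.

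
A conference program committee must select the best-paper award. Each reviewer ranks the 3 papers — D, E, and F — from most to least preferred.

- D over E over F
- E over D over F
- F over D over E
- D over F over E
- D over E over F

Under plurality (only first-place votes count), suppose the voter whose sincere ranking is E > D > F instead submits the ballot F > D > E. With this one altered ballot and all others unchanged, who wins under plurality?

D

First-place totals with the altered ballot: D 3, E 0, F 2.
The winner is unchanged: still D.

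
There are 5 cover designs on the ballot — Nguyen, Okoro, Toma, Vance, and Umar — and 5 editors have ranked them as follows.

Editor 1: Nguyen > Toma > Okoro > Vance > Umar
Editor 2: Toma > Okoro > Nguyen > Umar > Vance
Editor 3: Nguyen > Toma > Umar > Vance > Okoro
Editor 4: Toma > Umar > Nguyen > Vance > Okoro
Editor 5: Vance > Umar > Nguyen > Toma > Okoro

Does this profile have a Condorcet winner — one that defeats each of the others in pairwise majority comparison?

Yes

Head-to-head results (5 voters total):
Nguyen vs Okoro: Nguyen wins 4–1.
Nguyen vs Toma: Nguyen wins 3–2.
Nguyen vs Vance: Nguyen wins 4–1.
Nguyen vs Umar: Nguyen wins 3–2.
Okoro vs Toma: Toma wins 5–0.
Okoro vs Vance: Vance wins 3–2.
Okoro vs Umar: Umar wins 3–2.
Toma vs Vance: Toma wins 4–1.
Toma vs Umar: Toma wins 4–1.
Vance vs Umar: Umar wins 3–2.
Nguyen beats each rival — Okoro (4–1), Toma (3–2), Vance (4–1), Umar (3–2) — so Nguyen is the Condorcet winner.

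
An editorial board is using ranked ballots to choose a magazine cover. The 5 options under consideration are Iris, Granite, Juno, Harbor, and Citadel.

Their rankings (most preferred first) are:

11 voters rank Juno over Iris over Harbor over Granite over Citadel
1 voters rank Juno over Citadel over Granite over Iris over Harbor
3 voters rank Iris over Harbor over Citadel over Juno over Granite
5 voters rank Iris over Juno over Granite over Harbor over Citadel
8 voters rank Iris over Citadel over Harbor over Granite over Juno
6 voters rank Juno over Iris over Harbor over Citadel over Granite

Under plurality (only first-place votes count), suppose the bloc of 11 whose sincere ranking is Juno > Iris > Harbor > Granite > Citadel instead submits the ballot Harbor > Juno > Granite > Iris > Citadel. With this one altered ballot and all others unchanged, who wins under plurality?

First-place totals with the altered ballot: Iris 16, Granite 0, Juno 7, Harbor 11, Citadel 0.
The switch changes the winner from Juno to Iris.

Iris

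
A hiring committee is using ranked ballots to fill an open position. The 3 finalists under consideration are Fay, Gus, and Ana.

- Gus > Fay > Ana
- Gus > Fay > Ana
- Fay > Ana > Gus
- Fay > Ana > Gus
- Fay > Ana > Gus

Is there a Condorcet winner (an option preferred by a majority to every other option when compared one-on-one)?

Yes

Head-to-head results (5 voters total):
Fay vs Gus: Fay wins 3–2.
Fay vs Ana: Fay wins 5–0.
Gus vs Ana: Ana wins 3–2.
Fay beats each rival — Gus (3–2), Ana (5–0) — so Fay is the Condorcet winner.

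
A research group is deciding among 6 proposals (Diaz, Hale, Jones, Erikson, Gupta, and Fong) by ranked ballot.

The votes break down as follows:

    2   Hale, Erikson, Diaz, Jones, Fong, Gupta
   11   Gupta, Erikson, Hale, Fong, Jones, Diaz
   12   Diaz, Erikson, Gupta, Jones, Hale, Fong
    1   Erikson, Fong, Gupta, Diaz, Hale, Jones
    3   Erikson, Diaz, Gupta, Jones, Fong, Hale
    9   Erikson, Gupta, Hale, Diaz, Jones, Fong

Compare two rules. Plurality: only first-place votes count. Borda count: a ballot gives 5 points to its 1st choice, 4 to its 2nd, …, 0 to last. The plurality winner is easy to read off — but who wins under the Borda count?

Plurality first-place counts: Diaz 12, Hale 2, Jones 0, Erikson 13, Gupta 11, Fong 0 → Erikson.
Borda totals: Diaz 98, Hale 83, Jones 54, Erikson 165, Gupta 139, Fong 31 → Erikson.

Erikson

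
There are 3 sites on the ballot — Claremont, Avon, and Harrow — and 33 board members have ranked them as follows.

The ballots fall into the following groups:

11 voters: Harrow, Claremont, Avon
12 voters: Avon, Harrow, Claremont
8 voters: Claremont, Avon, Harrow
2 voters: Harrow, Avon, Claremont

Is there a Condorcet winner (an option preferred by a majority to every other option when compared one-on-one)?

Head-to-head results (33 voters total):
Claremont vs Avon: Claremont wins 19–14.
Claremont vs Harrow: Harrow wins 25–8.
Avon vs Harrow: Avon wins 20–13.
No candidate beats all others: Claremont beats Avon beats Harrow beats Claremont, a majority cycle.

No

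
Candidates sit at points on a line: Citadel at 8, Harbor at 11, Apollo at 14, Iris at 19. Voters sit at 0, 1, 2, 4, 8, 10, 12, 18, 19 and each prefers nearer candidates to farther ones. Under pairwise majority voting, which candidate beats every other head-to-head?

With single-peaked preferences on a line, the Condorcet winner is the candidate closest to the median voter.
The median voter (position 8) is closest to Citadel at 8.
Check: Citadel vs Apollo — voters closer to Citadel: 6 of 9.

Citadel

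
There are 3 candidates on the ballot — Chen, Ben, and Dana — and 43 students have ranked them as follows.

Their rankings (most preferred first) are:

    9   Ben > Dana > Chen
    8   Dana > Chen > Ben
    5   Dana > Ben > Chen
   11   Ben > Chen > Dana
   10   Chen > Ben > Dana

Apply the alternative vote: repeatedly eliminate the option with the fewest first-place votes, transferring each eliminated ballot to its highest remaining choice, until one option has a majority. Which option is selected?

Round 1: Ben 20, Dana 13, Chen 10. Chen has the fewest and is eliminated.
Round 2: Ben 30, Dana 13. Ben has a majority.

Ben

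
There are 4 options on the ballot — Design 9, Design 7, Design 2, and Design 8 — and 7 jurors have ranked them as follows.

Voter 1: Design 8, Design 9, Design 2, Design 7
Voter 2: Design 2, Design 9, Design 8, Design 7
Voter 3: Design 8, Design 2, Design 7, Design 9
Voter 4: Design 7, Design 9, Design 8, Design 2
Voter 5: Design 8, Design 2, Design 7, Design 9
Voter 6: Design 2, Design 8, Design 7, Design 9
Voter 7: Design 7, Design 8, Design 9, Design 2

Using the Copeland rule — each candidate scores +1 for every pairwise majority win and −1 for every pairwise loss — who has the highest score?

Pairwise results:
  Design 9 vs Design 7: Design 7 wins 5–2.
  Design 9 vs Design 2: Design 2 wins 4–3.
  Design 9 vs Design 8: Design 8 wins 5–2.
  Design 7 vs Design 2: Design 2 wins 5–2.
  Design 7 vs Design 8: Design 8 wins 5–2.
  Design 2 vs Design 8: Design 8 wins 5–2.
Copeland scores (wins − losses):
  Design 9: 0 − 3 = -3
  Design 7: 1 − 2 = -1
  Design 2: 2 − 1 = 1
  Design 8: 3 − 0 = 3
Design 8 has the best Copeland score.

Design 8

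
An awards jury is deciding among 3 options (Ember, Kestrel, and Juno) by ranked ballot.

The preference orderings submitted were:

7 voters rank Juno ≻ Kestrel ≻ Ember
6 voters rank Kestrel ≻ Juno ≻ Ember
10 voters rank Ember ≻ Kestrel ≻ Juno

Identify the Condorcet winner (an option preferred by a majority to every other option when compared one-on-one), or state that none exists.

Head-to-head results (23 voters total):
Ember vs Kestrel: Kestrel wins 13–10.
Ember vs Juno: Juno wins 13–10.
Kestrel vs Juno: Kestrel wins 16–7.
Kestrel beats each rival — Ember (13–10), Juno (16–7) — so Kestrel is the Condorcet winner.

Kestrel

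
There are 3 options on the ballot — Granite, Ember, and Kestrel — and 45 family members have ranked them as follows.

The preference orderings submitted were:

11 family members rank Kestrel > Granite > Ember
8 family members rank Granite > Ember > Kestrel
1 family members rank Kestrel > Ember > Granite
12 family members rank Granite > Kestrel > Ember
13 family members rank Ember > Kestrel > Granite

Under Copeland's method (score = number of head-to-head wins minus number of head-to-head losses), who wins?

Kestrel

Pairwise results:
  Granite vs Ember: Granite wins 31–14.
  Granite vs Kestrel: Kestrel wins 25–20.
  Ember vs Kestrel: Kestrel wins 24–21.
Copeland scores (wins − losses):
  Granite: 1 − 1 = 0
  Ember: 0 − 2 = -2
  Kestrel: 2 − 0 = 2
Kestrel has the best Copeland score.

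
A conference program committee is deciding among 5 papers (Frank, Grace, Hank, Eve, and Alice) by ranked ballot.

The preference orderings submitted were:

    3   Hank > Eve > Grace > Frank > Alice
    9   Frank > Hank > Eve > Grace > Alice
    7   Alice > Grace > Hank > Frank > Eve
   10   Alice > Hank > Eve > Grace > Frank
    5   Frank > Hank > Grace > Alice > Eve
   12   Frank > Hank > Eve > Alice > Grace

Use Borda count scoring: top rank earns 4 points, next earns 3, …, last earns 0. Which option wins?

Hank

Borda scores:
  Frank: 3·1 + 9·4 + 7·1 + 10·0 + 5·4 + 12·4 = 114
  Grace: 3·2 + 9·1 + 7·3 + 10·1 + 5·2 + 12·0 = 56
  Hank: 3·4 + 9·3 + 7·2 + 10·3 + 5·3 + 12·3 = 134
  Eve: 3·3 + 9·2 + 7·0 + 10·2 + 5·0 + 12·2 = 71
  Alice: 3·0 + 9·0 + 7·4 + 10·4 + 5·1 + 12·1 = 85
Hank has the highest total.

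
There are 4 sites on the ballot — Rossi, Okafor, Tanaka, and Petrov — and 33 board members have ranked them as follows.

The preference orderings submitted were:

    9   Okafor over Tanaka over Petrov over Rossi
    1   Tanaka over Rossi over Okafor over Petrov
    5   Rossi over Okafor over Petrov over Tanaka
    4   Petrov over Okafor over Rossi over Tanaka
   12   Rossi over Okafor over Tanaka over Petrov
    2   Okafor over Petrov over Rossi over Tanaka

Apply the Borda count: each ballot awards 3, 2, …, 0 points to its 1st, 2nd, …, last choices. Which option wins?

Okafor

Borda scores:
  Rossi: 9·0 + 2 + 5·3 + 4·1 + 12·3 + 2·1 = 59
  Okafor: 9·3 + 1 + 5·2 + 4·2 + 12·2 + 2·3 = 76
  Tanaka: 9·2 + 3 + 5·0 + 4·0 + 12·1 + 2·0 = 33
  Petrov: 9·1 + 0 + 5·1 + 4·3 + 12·0 + 2·2 = 30
Okafor has the highest total.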